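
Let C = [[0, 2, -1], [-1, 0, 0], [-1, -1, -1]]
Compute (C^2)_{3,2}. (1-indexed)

-1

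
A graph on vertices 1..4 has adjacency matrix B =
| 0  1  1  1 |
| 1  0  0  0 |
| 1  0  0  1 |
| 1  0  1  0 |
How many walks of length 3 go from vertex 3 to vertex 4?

The number of length-3 walks from vertex 3 to vertex 4 is entry (3,4) of B^3, where B is the adjacency matrix.
B^2 = [[3, 0, 1, 1], [0, 1, 1, 1], [1, 1, 2, 1], [1, 1, 1, 2]]
B^3 = [[2, 3, 4, 4], [3, 0, 1, 1], [4, 1, 2, 3], [4, 1, 3, 2]]

3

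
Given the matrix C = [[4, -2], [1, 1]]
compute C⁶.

[[1394, -1330], [665, -601]]

tr C = 5 and det C = 6, so the characteristic polynomial is λ² − (5)λ + (6) with roots 2 and 3.
Eigenvectors give P = [[1, 2], [1, 1]] with P⁻¹ = [[-1, 2], [1, -1]], and C = P·diag(2, 3)·P⁻¹.
Then C⁶ = P·diag(64, 729)·P⁻¹ = [[64, 1458], [64, 729]] · [[-1, 2], [1, -1]] = [[1394, -1330], [665, -601]].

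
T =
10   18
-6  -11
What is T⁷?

tr T = -1 and det T = -2, so the characteristic polynomial is λ² − (-1)λ + (-2) with roots 1 and -2.
Eigenvectors give P = [[-2, -3], [1, 2]] with P⁻¹ = [[-2, -3], [1, 2]], and T = P·diag(1, -2)·P⁻¹.
Then T⁷ = P·diag(1, -128)·P⁻¹ = [[-2, 384], [1, -256]] · [[-2, -3], [1, 2]] = [[388, 774], [-258, -515]].

[[388, 774], [-258, -515]]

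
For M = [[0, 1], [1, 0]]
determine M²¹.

M² = I (check: tr M = 0 and det M = -1), so M²¹ = M since 21 is odd.

[[0, 1], [1, 0]]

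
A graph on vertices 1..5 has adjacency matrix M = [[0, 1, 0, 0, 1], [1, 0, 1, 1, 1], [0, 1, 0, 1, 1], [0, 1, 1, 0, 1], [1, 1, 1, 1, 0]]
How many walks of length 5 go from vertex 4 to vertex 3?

The number of length-5 walks from vertex 4 to vertex 3 is entry (4,3) of M⁵, where M is the adjacency matrix.
M² = [[2, 1, 2, 2, 1], [1, 4, 2, 2, 3], [2, 2, 3, 2, 2], [2, 2, 2, 3, 2], [1, 3, 2, 2, 4]]
M³ = [[2, 7, 4, 4, 7], [7, 8, 9, 9, 9], [4, 9, 6, 7, 9], [4, 9, 7, 6, 9], [7, 9, 9, 9, 8]]
M⁴ = [[14, 17, 18, 18, 17], [17, 34, 26, 26, 33], [18, 26, 25, 24, 26], [18, 26, 24, 25, 26], [17, 33, 26, 26, 34]]
M⁵ = [[34, 67, 52, 52, 67], [67, 102, 93, 93, 103], [52, 93, 76, 77, 93], [52, 93, 77, 76, 93], [67, 103, 93, 93, 102]]

77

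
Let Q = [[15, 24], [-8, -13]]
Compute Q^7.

tr Q = 2 and det Q = -3, so the characteristic polynomial is λ² − (2)λ + (-3) with roots 3 and -1.
Eigenvectors give P = [[-2, -3], [1, 2]] with P⁻¹ = [[-2, -3], [1, 2]], and Q = P·diag(3, -1)·P⁻¹.
Then Q^7 = P·diag(2187, -1)·P⁻¹ = [[-4374, 3], [2187, -2]] · [[-2, -3], [1, 2]] = [[8751, 13128], [-4376, -6565]].

[[8751, 13128], [-4376, -6565]]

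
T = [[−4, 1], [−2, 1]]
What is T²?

[[14, −3], [6, −1]]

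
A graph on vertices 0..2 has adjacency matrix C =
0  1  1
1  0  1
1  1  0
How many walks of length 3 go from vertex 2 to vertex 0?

3

The number of length-3 walks from vertex 2 to vertex 0 is entry (2,0) of C^3, where C is the adjacency matrix.
C^2 = [[2, 1, 1], [1, 2, 1], [1, 1, 2]]
C^3 = [[2, 3, 3], [3, 2, 3], [3, 3, 2]]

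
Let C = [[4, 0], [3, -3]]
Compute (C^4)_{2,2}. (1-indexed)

C^2 = [[16, 0], [3, 9]]
C^3 = [[64, 0], [39, -27]]
C^4 = [[256, 0], [75, 81]]

81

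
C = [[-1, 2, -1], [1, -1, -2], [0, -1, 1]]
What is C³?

C² = [[3, -3, -4], [-2, 5, -1], [-1, 0, 3]]
C³ = [[-6, 13, -1], [7, -8, -9], [1, -5, 4]]

[[-6, 13, -1], [7, -8, -9], [1, -5, 4]]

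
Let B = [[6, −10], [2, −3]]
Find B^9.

[[2556, −5110], [1022, −2043]]

tr B = 3 and det B = 2, so the characteristic polynomial is λ² − (3)λ + (2) with roots 2 and 1.
Eigenvectors give P = [[5, 2], [2, 1]] with P⁻¹ = [[1, −2], [−2, 5]], and B = P·diag(2, 1)·P⁻¹.
Then B^9 = P·diag(512, 1)·P⁻¹ = [[2560, 2], [1024, 1]] · [[1, −2], [−2, 5]] = [[2556, −5110], [1022, −2043]].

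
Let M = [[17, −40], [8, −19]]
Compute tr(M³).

tr M = −2 and det M = −3, so the characteristic polynomial is λ² − (−2)λ + (−3) with roots 1 and −3.
Eigenvectors give P = [[−5, 2], [−2, 1]] with P⁻¹ = [[−1, 2], [−2, 5]], and M = P·diag(1, −3)·P⁻¹.
Then M³ = P·diag(1, −27)·P⁻¹ = [[−5, −54], [−2, −27]] · [[−1, 2], [−2, 5]] = [[113, −280], [56, −139]].

−26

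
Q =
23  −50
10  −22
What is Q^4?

tr Q = 1 and det Q = −6, so the characteristic polynomial is λ² − (1)λ + (−6) with roots 3 and −2.
Eigenvectors give P = [[5, 2], [2, 1]] with P⁻¹ = [[1, −2], [−2, 5]], and Q = P·diag(3, −2)·P⁻¹.
Then Q^4 = P·diag(81, 16)·P⁻¹ = [[405, 32], [162, 16]] · [[1, −2], [−2, 5]] = [[341, −650], [130, −244]].

[[341, −650], [130, −244]]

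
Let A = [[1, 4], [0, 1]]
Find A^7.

[[1, 28], [0, 1]]

A = I + N where N = [[0, 4], [0, 0]] is strictly upper-triangular, so N^2 = 0.
(I + N)^7 = I + 7·N = [[1, 28], [0, 1]].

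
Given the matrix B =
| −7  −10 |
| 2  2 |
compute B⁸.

[[31781, 63050], [−12610, −24964]]

tr B = −5 and det B = 6, so the characteristic polynomial is λ² − (−5)λ + (6) with roots −2 and −3.
Eigenvectors give P = [[−2, −5], [1, 2]] with P⁻¹ = [[2, 5], [−1, −2]], and B = P·diag(−2, −3)·P⁻¹.
Then B⁸ = P·diag(256, 6561)·P⁻¹ = [[−512, −32805], [256, 13122]] · [[2, 5], [−1, −2]] = [[31781, 63050], [−12610, −24964]].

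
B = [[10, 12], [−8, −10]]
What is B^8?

[[256, 0], [0, 256]]

tr B = 0 and det B = −4, so the characteristic polynomial is λ² − (0)λ + (−4) with roots 2 and −2.
Eigenvectors give P = [[3, −1], [−2, 1]] with P⁻¹ = [[1, 1], [2, 3]], and B = P·diag(2, −2)·P⁻¹.
Then B^8 = P·diag(256, 256)·P⁻¹ = [[768, −256], [−512, 256]] · [[1, 1], [2, 3]] = [[256, 0], [0, 256]].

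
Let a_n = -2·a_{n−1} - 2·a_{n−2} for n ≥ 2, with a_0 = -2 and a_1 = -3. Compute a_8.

With companion matrix C = [[-2, -2], [1, 0]], [a_n, a_{n−1}]ᵀ = C·[a_{n−1}, a_{n−2}]ᵀ, so [a_8, a_7]ᵀ = C⁷·[a_1, a_0]ᵀ.
C⁷ = [[0, 16], [-8, -16]], giving [a_8, a_7]ᵀ = [[-32], [56]].

-32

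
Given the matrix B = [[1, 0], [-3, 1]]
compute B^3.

[[1, 0], [-9, 1]]

B = I + N where N = [[0, 0], [-3, 0]] is strictly lower-triangular, so N^2 = 0.
(I + N)^3 = I + 3·N = [[1, 0], [-9, 1]].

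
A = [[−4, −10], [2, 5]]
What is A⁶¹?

A² = A (a projection; rank 1, trace 1), so A⁶¹ = A.

[[−4, −10], [2, 5]]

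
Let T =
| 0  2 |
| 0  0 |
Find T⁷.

[[0, 0], [0, 0]]

T is strictly triangular, hence nilpotent: T² = 0, so T⁷ = 0.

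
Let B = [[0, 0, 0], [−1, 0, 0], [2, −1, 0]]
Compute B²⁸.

[[0, 0, 0], [0, 0, 0], [0, 0, 0]]

B is strictly triangular, hence nilpotent: B³ = 0, so B²⁸ = 0.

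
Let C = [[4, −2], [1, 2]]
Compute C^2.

[[14, −12], [6, 2]]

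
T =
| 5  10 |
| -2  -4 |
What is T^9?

[[5, 10], [-2, -4]]

T² = T (a projection; rank 1, trace 1), so T^9 = T.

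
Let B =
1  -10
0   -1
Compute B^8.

B² = I (check: tr B = 0 and det B = -1), so B^8 = I since 8 is even.

[[1, 0], [0, 1]]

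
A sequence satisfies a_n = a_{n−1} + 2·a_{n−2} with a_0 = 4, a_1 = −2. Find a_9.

With companion matrix M = [[1, 2], [1, 0]], [a_n, a_{n−1}]ᵀ = M·[a_{n−1}, a_{n−2}]ᵀ, so [a_9, a_8]ᵀ = M^8·[a_1, a_0]ᵀ.
M^8 = [[171, 170], [85, 86]], giving [a_9, a_8]ᵀ = [[338], [174]].

338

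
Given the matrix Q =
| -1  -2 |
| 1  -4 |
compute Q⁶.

tr Q = -5 and det Q = 6, so the characteristic polynomial is λ² − (-5)λ + (6) with roots -3 and -2.
Eigenvectors give P = [[-1, 2], [-1, 1]] with P⁻¹ = [[1, -2], [1, -1]], and Q = P·diag(-3, -2)·P⁻¹.
Then Q⁶ = P·diag(729, 64)·P⁻¹ = [[-729, 128], [-729, 64]] · [[1, -2], [1, -1]] = [[-601, 1330], [-665, 1394]].

[[-601, 1330], [-665, 1394]]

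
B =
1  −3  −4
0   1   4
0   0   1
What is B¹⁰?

[[1, −30, −580], [0, 1, 40], [0, 0, 1]]

B = I + N where N = [[0, −3, −4], [0, 0, 4], [0, 0, 0]] is strictly upper-triangular, so N³ = 0.
(I + N)¹⁰ = I + 10·N + 45·N² = [[1, −30, −580], [0, 1, 40], [0, 0, 1]].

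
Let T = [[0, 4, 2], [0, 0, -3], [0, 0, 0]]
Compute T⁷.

T is strictly triangular, hence nilpotent: T³ = 0, so T⁷ = 0.

[[0, 0, 0], [0, 0, 0], [0, 0, 0]]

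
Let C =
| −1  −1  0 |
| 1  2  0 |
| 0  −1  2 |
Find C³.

[[−1, −2, 0], [2, 5, 0], [−3, −11, 8]]

C² = [[0, −1, 0], [1, 3, 0], [−1, −4, 4]]
C³ = [[−1, −2, 0], [2, 5, 0], [−3, −11, 8]]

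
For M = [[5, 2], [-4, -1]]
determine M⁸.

tr M = 4 and det M = 3, so the characteristic polynomial is λ² − (4)λ + (3) with roots 3 and 1.
Eigenvectors give P = [[-1, 1], [1, -2]] with P⁻¹ = [[-2, -1], [-1, -1]], and M = P·diag(3, 1)·P⁻¹.
Then M⁸ = P·diag(6561, 1)·P⁻¹ = [[-6561, 1], [6561, -2]] · [[-2, -1], [-1, -1]] = [[13121, 6560], [-13120, -6559]].

[[13121, 6560], [-13120, -6559]]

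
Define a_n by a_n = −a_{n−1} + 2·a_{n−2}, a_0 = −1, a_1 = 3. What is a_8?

−341

With companion matrix C = [[−1, 2], [1, 0]], [a_n, a_{n−1}]ᵀ = C·[a_{n−1}, a_{n−2}]ᵀ, so [a_8, a_7]ᵀ = C^7·[a_1, a_0]ᵀ.
C^7 = [[−85, 86], [43, −42]], giving [a_8, a_7]ᵀ = [[−341], [171]].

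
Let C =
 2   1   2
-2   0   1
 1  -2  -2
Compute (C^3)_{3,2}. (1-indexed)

-4

C^2 = [[4, -2, 1], [-3, -4, -6], [4, 5, 4]]
C^3 = [[13, 2, 4], [-4, 9, 2], [2, -4, 5]]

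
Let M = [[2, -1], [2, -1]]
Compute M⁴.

M² = M (a projection; rank 1, trace 1), so M⁴ = M.

[[2, -1], [2, -1]]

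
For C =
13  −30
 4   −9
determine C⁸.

[[39361, −98400], [13120, −32799]]

tr C = 4 and det C = 3, so the characteristic polynomial is λ² − (4)λ + (3) with roots 3 and 1.
Eigenvectors give P = [[3, −5], [1, −2]] with P⁻¹ = [[2, −5], [1, −3]], and C = P·diag(3, 1)·P⁻¹.
Then C⁸ = P·diag(6561, 1)·P⁻¹ = [[19683, −5], [6561, −2]] · [[2, −5], [1, −3]] = [[39361, −98400], [13120, −32799]].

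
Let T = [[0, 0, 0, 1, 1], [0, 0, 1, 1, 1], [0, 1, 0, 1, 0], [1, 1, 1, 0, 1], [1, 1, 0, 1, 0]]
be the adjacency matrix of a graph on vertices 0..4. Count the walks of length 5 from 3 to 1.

The number of length-5 walks from vertex 3 to vertex 1 is entry (3,1) of T^5, where T is the adjacency matrix.
T^2 = [[2, 2, 1, 1, 1], [2, 3, 1, 2, 1], [1, 1, 2, 1, 2], [1, 2, 1, 4, 2], [1, 1, 2, 2, 3]]
T^3 = [[2, 3, 3, 6, 5], [3, 4, 5, 7, 7], [3, 5, 2, 6, 3], [6, 7, 6, 6, 7], [5, 7, 3, 7, 4]]
T^4 = [[11, 14, 9, 13, 11], [14, 19, 11, 19, 14], [9, 11, 11, 13, 14], [13, 19, 13, 26, 19], [11, 14, 14, 19, 19]]
T^5 = [[24, 33, 27, 45, 38], [33, 44, 38, 58, 52], [27, 38, 24, 45, 33], [45, 58, 45, 64, 58], [38, 52, 33, 58, 44]]

58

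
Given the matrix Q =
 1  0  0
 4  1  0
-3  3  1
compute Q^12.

Q = I + N where N = [[0, 0, 0], [4, 0, 0], [-3, 3, 0]] is strictly lower-triangular, so N^3 = 0.
(I + N)^12 = I + 12·N + 66·N^2 = [[1, 0, 0], [48, 1, 0], [756, 36, 1]].

[[1, 0, 0], [48, 1, 0], [756, 36, 1]]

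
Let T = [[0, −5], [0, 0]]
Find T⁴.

[[0, 0], [0, 0]]

T is strictly triangular, hence nilpotent: T² = 0, so T⁴ = 0.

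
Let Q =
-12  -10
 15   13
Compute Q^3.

[[-78, -70], [105, 97]]

tr Q = 1 and det Q = -6, so the characteristic polynomial is λ² − (1)λ + (-6) with roots -2 and 3.
Eigenvectors give P = [[-1, -2], [1, 3]] with P⁻¹ = [[-3, -2], [1, 1]], and Q = P·diag(-2, 3)·P⁻¹.
Then Q^3 = P·diag(-8, 27)·P⁻¹ = [[8, -54], [-8, 81]] · [[-3, -2], [1, 1]] = [[-78, -70], [105, 97]].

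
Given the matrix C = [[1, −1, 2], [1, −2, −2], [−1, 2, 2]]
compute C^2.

[[−2, 5, 8], [1, −1, 2], [−1, 1, −2]]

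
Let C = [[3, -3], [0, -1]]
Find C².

[[9, -6], [0, 1]]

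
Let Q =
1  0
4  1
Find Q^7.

[[1, 0], [28, 1]]

Q = I + N where N = [[0, 0], [4, 0]] is strictly lower-triangular, so N^2 = 0.
(I + N)^7 = I + 7·N = [[1, 0], [28, 1]].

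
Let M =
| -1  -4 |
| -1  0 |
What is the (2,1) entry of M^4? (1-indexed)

9

M^2 = [[5, 4], [1, 4]]
M^3 = [[-9, -20], [-5, -4]]
M^4 = [[29, 36], [9, 20]]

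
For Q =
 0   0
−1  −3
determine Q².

[[0, 0], [3, 9]]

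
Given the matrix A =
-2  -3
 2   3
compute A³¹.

[[-2, -3], [2, 3]]

A² = A (a projection; rank 1, trace 1), so A³¹ = A.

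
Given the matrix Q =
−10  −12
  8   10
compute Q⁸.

[[256, 0], [0, 256]]

tr Q = 0 and det Q = −4, so the characteristic polynomial is λ² − (0)λ + (−4) with roots 2 and −2.
Eigenvectors give P = [[1, −3], [−1, 2]] with P⁻¹ = [[−2, −3], [−1, −1]], and Q = P·diag(2, −2)·P⁻¹.
Then Q⁸ = P·diag(256, 256)·P⁻¹ = [[256, −768], [−256, 512]] · [[−2, −3], [−1, −1]] = [[256, 0], [0, 256]].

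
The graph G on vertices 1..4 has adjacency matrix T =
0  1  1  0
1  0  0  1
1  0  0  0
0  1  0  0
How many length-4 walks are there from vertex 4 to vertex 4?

The number of length-4 walks from vertex 4 to vertex 4 is entry (4,4) of T⁴, where T is the adjacency matrix.
T² = [[2, 0, 0, 1], [0, 2, 1, 0], [0, 1, 1, 0], [1, 0, 0, 1]]
T³ = [[0, 3, 2, 0], [3, 0, 0, 2], [2, 0, 0, 1], [0, 2, 1, 0]]
T⁴ = [[5, 0, 0, 3], [0, 5, 3, 0], [0, 3, 2, 0], [3, 0, 0, 2]]

2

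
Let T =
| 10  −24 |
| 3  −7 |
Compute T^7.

tr T = 3 and det T = 2, so the characteristic polynomial is λ² − (3)λ + (2) with roots 2 and 1.
Eigenvectors give P = [[3, 8], [1, 3]] with P⁻¹ = [[3, −8], [−1, 3]], and T = P·diag(2, 1)·P⁻¹.
Then T^7 = P·diag(128, 1)·P⁻¹ = [[384, 8], [128, 3]] · [[3, −8], [−1, 3]] = [[1144, −3048], [381, −1015]].

[[1144, −3048], [381, −1015]]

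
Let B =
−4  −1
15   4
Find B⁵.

B² = I (check: tr B = 0 and det B = −1), so B⁵ = B since 5 is odd.

[[−4, −1], [15, 4]]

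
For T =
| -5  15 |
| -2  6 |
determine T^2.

T² = T (a projection; rank 1, trace 1), so T^2 = T.

[[-5, 15], [-2, 6]]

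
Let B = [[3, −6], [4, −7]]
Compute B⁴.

[[−159, 240], [−160, 241]]

tr B = −4 and det B = 3, so the characteristic polynomial is λ² − (−4)λ + (3) with roots −3 and −1.
Eigenvectors give P = [[1, 3], [1, 2]] with P⁻¹ = [[−2, 3], [1, −1]], and B = P·diag(−3, −1)·P⁻¹.
Then B⁴ = P·diag(81, 1)·P⁻¹ = [[81, 3], [81, 2]] · [[−2, 3], [1, −1]] = [[−159, 240], [−160, 241]].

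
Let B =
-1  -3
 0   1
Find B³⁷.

[[-1, -3], [0, 1]]

B² = I (check: tr B = 0 and det B = -1), so B³⁷ = B since 37 is odd.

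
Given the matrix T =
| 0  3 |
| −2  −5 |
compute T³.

tr T = −5 and det T = 6, so the characteristic polynomial is λ² − (−5)λ + (6) with roots −3 and −2.
Eigenvectors give P = [[−1, 3], [1, −2]] with P⁻¹ = [[2, 3], [1, 1]], and T = P·diag(−3, −2)·P⁻¹.
Then T³ = P·diag(−27, −8)·P⁻¹ = [[27, −24], [−27, 16]] · [[2, 3], [1, 1]] = [[30, 57], [−38, −65]].

[[30, 57], [−38, −65]]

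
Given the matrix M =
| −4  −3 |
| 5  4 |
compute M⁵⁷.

M² = I (check: tr M = 0 and det M = −1), so M⁵⁷ = M since 57 is odd.

[[−4, −3], [5, 4]]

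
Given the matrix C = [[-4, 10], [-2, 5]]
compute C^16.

[[-4, 10], [-2, 5]]

C² = C (a projection; rank 1, trace 1), so C^16 = C.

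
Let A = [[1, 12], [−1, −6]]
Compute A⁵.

[[601, 2532], [−211, −876]]

tr A = −5 and det A = 6, so the characteristic polynomial is λ² − (−5)λ + (6) with roots −3 and −2.
Eigenvectors give P = [[−3, 4], [1, −1]] with P⁻¹ = [[1, 4], [1, 3]], and A = P·diag(−3, −2)·P⁻¹.
Then A⁵ = P·diag(−243, −32)·P⁻¹ = [[729, −128], [−243, 32]] · [[1, 4], [1, 3]] = [[601, 2532], [−211, −876]].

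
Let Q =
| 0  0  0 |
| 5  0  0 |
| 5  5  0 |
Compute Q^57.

[[0, 0, 0], [0, 0, 0], [0, 0, 0]]

Q is strictly triangular, hence nilpotent: Q^3 = 0, so Q^57 = 0.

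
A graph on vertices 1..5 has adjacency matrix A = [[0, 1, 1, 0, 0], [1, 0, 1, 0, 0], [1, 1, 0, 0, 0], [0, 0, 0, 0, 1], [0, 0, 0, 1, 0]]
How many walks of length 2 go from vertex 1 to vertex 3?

The number of length-2 walks from vertex 1 to vertex 3 is entry (1,3) of A², where A is the adjacency matrix.
A² = [[2, 1, 1, 0, 0], [1, 2, 1, 0, 0], [1, 1, 2, 0, 0], [0, 0, 0, 1, 0], [0, 0, 0, 0, 1]]

1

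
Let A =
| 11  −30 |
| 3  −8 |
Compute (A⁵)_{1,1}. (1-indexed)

tr A = 3 and det A = 2, so the characteristic polynomial is λ² − (3)λ + (2) with roots 2 and 1.
Eigenvectors give P = [[10, 3], [3, 1]] with P⁻¹ = [[1, −3], [−3, 10]], and A = P·diag(2, 1)·P⁻¹.
Then A⁵ = P·diag(32, 1)·P⁻¹ = [[320, 3], [96, 1]] · [[1, −3], [−3, 10]] = [[311, −930], [93, −278]].

311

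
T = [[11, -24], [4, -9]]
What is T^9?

tr T = 2 and det T = -3, so the characteristic polynomial is λ² − (2)λ + (-3) with roots -1 and 3.
Eigenvectors give P = [[2, 3], [1, 1]] with P⁻¹ = [[-1, 3], [1, -2]], and T = P·diag(-1, 3)·P⁻¹.
Then T^9 = P·diag(-1, 19683)·P⁻¹ = [[-2, 59049], [-1, 19683]] · [[-1, 3], [1, -2]] = [[59051, -118104], [19684, -39369]].

[[59051, -118104], [19684, -39369]]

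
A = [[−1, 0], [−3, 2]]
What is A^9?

tr A = 1 and det A = −2, so the characteristic polynomial is λ² − (1)λ + (−2) with roots −1 and 2.
Eigenvectors give P = [[1, 0], [1, 1]] with P⁻¹ = [[1, 0], [−1, 1]], and A = P·diag(−1, 2)·P⁻¹.
Then A^9 = P·diag(−1, 512)·P⁻¹ = [[−1, 0], [−1, 512]] · [[1, 0], [−1, 1]] = [[−1, 0], [−513, 512]].

[[−1, 0], [−513, 512]]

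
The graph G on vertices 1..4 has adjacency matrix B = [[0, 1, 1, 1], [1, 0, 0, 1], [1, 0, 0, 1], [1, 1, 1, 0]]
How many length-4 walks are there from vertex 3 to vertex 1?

9

The number of length-4 walks from vertex 3 to vertex 1 is entry (3,1) of B^4, where B is the adjacency matrix.
B^2 = [[3, 1, 1, 2], [1, 2, 2, 1], [1, 2, 2, 1], [2, 1, 1, 3]]
B^3 = [[4, 5, 5, 5], [5, 2, 2, 5], [5, 2, 2, 5], [5, 5, 5, 4]]
B^4 = [[15, 9, 9, 14], [9, 10, 10, 9], [9, 10, 10, 9], [14, 9, 9, 15]]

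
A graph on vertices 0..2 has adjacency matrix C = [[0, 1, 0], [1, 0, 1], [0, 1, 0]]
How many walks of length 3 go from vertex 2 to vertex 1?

2

The number of length-3 walks from vertex 2 to vertex 1 is entry (2,1) of C^3, where C is the adjacency matrix.
C^2 = [[1, 0, 1], [0, 2, 0], [1, 0, 1]]
C^3 = [[0, 2, 0], [2, 0, 2], [0, 2, 0]]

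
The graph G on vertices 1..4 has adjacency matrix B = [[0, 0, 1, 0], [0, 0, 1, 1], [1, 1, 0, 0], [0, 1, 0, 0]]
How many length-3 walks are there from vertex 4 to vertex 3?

The number of length-3 walks from vertex 4 to vertex 3 is entry (4,3) of B³, where B is the adjacency matrix.
B² = [[1, 1, 0, 0], [1, 2, 0, 0], [0, 0, 2, 1], [0, 0, 1, 1]]
B³ = [[0, 0, 2, 1], [0, 0, 3, 2], [2, 3, 0, 0], [1, 2, 0, 0]]

0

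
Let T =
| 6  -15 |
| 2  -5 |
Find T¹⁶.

T² = T (a projection; rank 1, trace 1), so T¹⁶ = T.

[[6, -15], [2, -5]]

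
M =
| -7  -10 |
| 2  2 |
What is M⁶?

[[3389, 6650], [-1330, -2596]]

tr M = -5 and det M = 6, so the characteristic polynomial is λ² − (-5)λ + (6) with roots -2 and -3.
Eigenvectors give P = [[2, 5], [-1, -2]] with P⁻¹ = [[-2, -5], [1, 2]], and M = P·diag(-2, -3)·P⁻¹.
Then M⁶ = P·diag(64, 729)·P⁻¹ = [[128, 3645], [-64, -1458]] · [[-2, -5], [1, 2]] = [[3389, 6650], [-1330, -2596]].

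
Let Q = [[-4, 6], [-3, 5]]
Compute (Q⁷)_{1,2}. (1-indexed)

tr Q = 1 and det Q = -2, so the characteristic polynomial is λ² − (1)λ + (-2) with roots 2 and -1.
Eigenvectors give P = [[-1, -2], [-1, -1]] with P⁻¹ = [[1, -2], [-1, 1]], and Q = P·diag(2, -1)·P⁻¹.
Then Q⁷ = P·diag(128, -1)·P⁻¹ = [[-128, 2], [-128, 1]] · [[1, -2], [-1, 1]] = [[-130, 258], [-129, 257]].

258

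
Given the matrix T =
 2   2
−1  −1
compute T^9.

[[2, 2], [−1, −1]]

T² = T (a projection; rank 1, trace 1), so T^9 = T.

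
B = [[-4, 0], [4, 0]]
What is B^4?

B^2 = [[16, 0], [-16, 0]]
B^3 = [[-64, 0], [64, 0]]
B^4 = [[256, 0], [-256, 0]]

[[256, 0], [-256, 0]]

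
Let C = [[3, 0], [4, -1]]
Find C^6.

tr C = 2 and det C = -3, so the characteristic polynomial is λ² − (2)λ + (-3) with roots 3 and -1.
Eigenvectors give P = [[1, 0], [1, 1]] with P⁻¹ = [[1, 0], [-1, 1]], and C = P·diag(3, -1)·P⁻¹.
Then C^6 = P·diag(729, 1)·P⁻¹ = [[729, 0], [729, 1]] · [[1, 0], [-1, 1]] = [[729, 0], [728, 1]].

[[729, 0], [728, 1]]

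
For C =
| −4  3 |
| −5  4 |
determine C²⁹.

[[−4, 3], [−5, 4]]

C² = I (check: tr C = 0 and det C = −1), so C²⁹ = C since 29 is odd.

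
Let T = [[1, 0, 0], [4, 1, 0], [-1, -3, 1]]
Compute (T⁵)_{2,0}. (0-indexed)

-125

T = I + N where N = [[0, 0, 0], [4, 0, 0], [-1, -3, 0]] is strictly lower-triangular, so N³ = 0.
(I + N)⁵ = I + 5·N + 10·N² = [[1, 0, 0], [20, 1, 0], [-125, -15, 1]].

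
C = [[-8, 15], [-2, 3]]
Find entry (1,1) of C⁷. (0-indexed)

10167

tr C = -5 and det C = 6, so the characteristic polynomial is λ² − (-5)λ + (6) with roots -2 and -3.
Eigenvectors give P = [[-5, 3], [-2, 1]] with P⁻¹ = [[1, -3], [2, -5]], and C = P·diag(-2, -3)·P⁻¹.
Then C⁷ = P·diag(-128, -2187)·P⁻¹ = [[640, -6561], [256, -2187]] · [[1, -3], [2, -5]] = [[-12482, 30885], [-4118, 10167]].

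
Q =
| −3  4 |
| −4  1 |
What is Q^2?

[[−7, −8], [8, −15]]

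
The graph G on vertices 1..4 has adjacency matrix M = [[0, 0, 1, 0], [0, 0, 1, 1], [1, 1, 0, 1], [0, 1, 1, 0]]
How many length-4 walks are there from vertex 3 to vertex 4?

6

The number of length-4 walks from vertex 3 to vertex 4 is entry (3,4) of M⁴, where M is the adjacency matrix.
M² = [[1, 1, 0, 1], [1, 2, 1, 1], [0, 1, 3, 1], [1, 1, 1, 2]]
M³ = [[0, 1, 3, 1], [1, 2, 4, 3], [3, 4, 2, 4], [1, 3, 4, 2]]
M⁴ = [[3, 4, 2, 4], [4, 7, 6, 6], [2, 6, 11, 6], [4, 6, 6, 7]]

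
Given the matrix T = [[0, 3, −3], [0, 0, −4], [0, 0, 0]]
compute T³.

[[0, 0, 0], [0, 0, 0], [0, 0, 0]]

T is strictly triangular, hence nilpotent: T³ = 0, so T³ = 0.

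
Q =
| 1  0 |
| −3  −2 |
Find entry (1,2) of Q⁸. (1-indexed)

0

tr Q = −1 and det Q = −2, so the characteristic polynomial is λ² − (−1)λ + (−2) with roots 1 and −2.
Eigenvectors give P = [[1, 0], [−1, 1]] with P⁻¹ = [[1, 0], [1, 1]], and Q = P·diag(1, −2)·P⁻¹.
Then Q⁸ = P·diag(1, 256)·P⁻¹ = [[1, 0], [−1, 256]] · [[1, 0], [1, 1]] = [[1, 0], [255, 256]].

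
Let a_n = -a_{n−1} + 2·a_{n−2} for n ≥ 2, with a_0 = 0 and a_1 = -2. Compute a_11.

With companion matrix M = [[-1, 2], [1, 0]], [a_n, a_{n−1}]ᵀ = M·[a_{n−1}, a_{n−2}]ᵀ, so [a_11, a_10]ᵀ = M¹⁰·[a_1, a_0]ᵀ.
M¹⁰ = [[683, -682], [-341, 342]], giving [a_11, a_10]ᵀ = [[-1366], [682]].

-1366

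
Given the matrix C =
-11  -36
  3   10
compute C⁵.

[[-131, -396], [33, 100]]

tr C = -1 and det C = -2, so the characteristic polynomial is λ² − (-1)λ + (-2) with roots -2 and 1.
Eigenvectors give P = [[4, -3], [-1, 1]] with P⁻¹ = [[1, 3], [1, 4]], and C = P·diag(-2, 1)·P⁻¹.
Then C⁵ = P·diag(-32, 1)·P⁻¹ = [[-128, -3], [32, 1]] · [[1, 3], [1, 4]] = [[-131, -396], [33, 100]].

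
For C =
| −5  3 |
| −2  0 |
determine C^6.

[[2059, −1995], [1330, −1266]]

tr C = −5 and det C = 6, so the characteristic polynomial is λ² − (−5)λ + (6) with roots −3 and −2.
Eigenvectors give P = [[3, 1], [2, 1]] with P⁻¹ = [[1, −1], [−2, 3]], and C = P·diag(−3, −2)·P⁻¹.
Then C^6 = P·diag(729, 64)·P⁻¹ = [[2187, 64], [1458, 64]] · [[1, −1], [−2, 3]] = [[2059, −1995], [1330, −1266]].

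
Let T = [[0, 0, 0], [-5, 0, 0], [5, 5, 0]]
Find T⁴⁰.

T is strictly triangular, hence nilpotent: T³ = 0, so T⁴⁰ = 0.

[[0, 0, 0], [0, 0, 0], [0, 0, 0]]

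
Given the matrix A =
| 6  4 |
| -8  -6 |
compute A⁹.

tr A = 0 and det A = -4, so the characteristic polynomial is λ² − (0)λ + (-4) with roots -2 and 2.
Eigenvectors give P = [[-1, -1], [2, 1]] with P⁻¹ = [[1, 1], [-2, -1]], and A = P·diag(-2, 2)·P⁻¹.
Then A⁹ = P·diag(-512, 512)·P⁻¹ = [[512, -512], [-1024, 512]] · [[1, 1], [-2, -1]] = [[1536, 1024], [-2048, -1536]].

[[1536, 1024], [-2048, -1536]]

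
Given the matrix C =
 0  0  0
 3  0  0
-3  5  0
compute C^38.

C is strictly triangular, hence nilpotent: C^3 = 0, so C^38 = 0.

[[0, 0, 0], [0, 0, 0], [0, 0, 0]]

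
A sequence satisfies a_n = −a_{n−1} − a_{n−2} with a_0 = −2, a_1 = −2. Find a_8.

4

With companion matrix B = [[−1, −1], [1, 0]], [a_n, a_{n−1}]ᵀ = B·[a_{n−1}, a_{n−2}]ᵀ, so [a_8, a_7]ᵀ = B⁷·[a_1, a_0]ᵀ.
B⁷ = [[−1, −1], [1, 0]], giving [a_8, a_7]ᵀ = [[4], [−2]].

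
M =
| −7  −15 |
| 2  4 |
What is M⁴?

[[91, 225], [−30, −74]]

tr M = −3 and det M = 2, so the characteristic polynomial is λ² − (−3)λ + (2) with roots −1 and −2.
Eigenvectors give P = [[−5, 3], [2, −1]] with P⁻¹ = [[1, 3], [2, 5]], and M = P·diag(−1, −2)·P⁻¹.
Then M⁴ = P·diag(1, 16)·P⁻¹ = [[−5, 48], [2, −16]] · [[1, 3], [2, 5]] = [[91, 225], [−30, −74]].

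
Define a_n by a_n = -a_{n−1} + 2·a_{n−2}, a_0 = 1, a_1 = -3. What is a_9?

-683

With companion matrix B = [[-1, 2], [1, 0]], [a_n, a_{n−1}]ᵀ = B·[a_{n−1}, a_{n−2}]ᵀ, so [a_9, a_8]ᵀ = B⁸·[a_1, a_0]ᵀ.
B⁸ = [[171, -170], [-85, 86]], giving [a_9, a_8]ᵀ = [[-683], [341]].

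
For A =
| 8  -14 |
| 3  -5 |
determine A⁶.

tr A = 3 and det A = 2, so the characteristic polynomial is λ² − (3)λ + (2) with roots 1 and 2.
Eigenvectors give P = [[2, 7], [1, 3]] with P⁻¹ = [[-3, 7], [1, -2]], and A = P·diag(1, 2)·P⁻¹.
Then A⁶ = P·diag(1, 64)·P⁻¹ = [[2, 448], [1, 192]] · [[-3, 7], [1, -2]] = [[442, -882], [189, -377]].

[[442, -882], [189, -377]]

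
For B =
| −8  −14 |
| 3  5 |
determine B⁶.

[[442, 882], [−189, −377]]

tr B = −3 and det B = 2, so the characteristic polynomial is λ² − (−3)λ + (2) with roots −1 and −2.
Eigenvectors give P = [[−2, 7], [1, −3]] with P⁻¹ = [[3, 7], [1, 2]], and B = P·diag(−1, −2)·P⁻¹.
Then B⁶ = P·diag(1, 64)·P⁻¹ = [[−2, 448], [1, −192]] · [[3, 7], [1, 2]] = [[442, 882], [−189, −377]].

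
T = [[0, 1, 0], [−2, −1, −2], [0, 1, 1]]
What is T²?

[[−2, −1, −2], [2, −3, 0], [−2, 0, −1]]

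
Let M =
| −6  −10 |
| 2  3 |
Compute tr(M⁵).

tr M = −3 and det M = 2, so the characteristic polynomial is λ² − (−3)λ + (2) with roots −2 and −1.
Eigenvectors give P = [[−5, −2], [2, 1]] with P⁻¹ = [[−1, −2], [2, 5]], and M = P·diag(−2, −1)·P⁻¹.
Then M⁵ = P·diag(−32, −1)·P⁻¹ = [[160, 2], [−64, −1]] · [[−1, −2], [2, 5]] = [[−156, −310], [62, 123]].

−33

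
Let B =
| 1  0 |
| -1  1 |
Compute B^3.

B = I + N where N = [[0, 0], [-1, 0]] is strictly lower-triangular, so N^2 = 0.
(I + N)^3 = I + 3·N = [[1, 0], [-3, 1]].

[[1, 0], [-3, 1]]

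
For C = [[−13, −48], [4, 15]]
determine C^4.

tr C = 2 and det C = −3, so the characteristic polynomial is λ² − (2)λ + (−3) with roots 3 and −1.
Eigenvectors give P = [[−3, 4], [1, −1]] with P⁻¹ = [[1, 4], [1, 3]], and C = P·diag(3, −1)·P⁻¹.
Then C^4 = P·diag(81, 1)·P⁻¹ = [[−243, 4], [81, −1]] · [[1, 4], [1, 3]] = [[−239, −960], [80, 321]].

[[−239, −960], [80, 321]]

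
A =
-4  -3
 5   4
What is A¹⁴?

[[1, 0], [0, 1]]

A² = I (check: tr A = 0 and det A = -1), so A¹⁴ = I since 14 is even.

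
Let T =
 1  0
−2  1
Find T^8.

T = I + N where N = [[0, 0], [−2, 0]] is strictly lower-triangular, so N^2 = 0.
(I + N)^8 = I + 8·N = [[1, 0], [−16, 1]].

[[1, 0], [−16, 1]]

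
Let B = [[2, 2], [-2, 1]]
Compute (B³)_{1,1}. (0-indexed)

-15

B² = [[0, 6], [-6, -3]]
B³ = [[-12, 6], [-6, -15]]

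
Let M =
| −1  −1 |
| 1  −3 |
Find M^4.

[[−16, 32], [−32, 48]]

M^2 = [[0, 4], [−4, 8]]
M^3 = [[4, −12], [12, −20]]
M^4 = [[−16, 32], [−32, 48]]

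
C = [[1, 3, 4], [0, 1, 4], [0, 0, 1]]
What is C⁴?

C = I + N where N = [[0, 3, 4], [0, 0, 4], [0, 0, 0]] is strictly upper-triangular, so N³ = 0.
(I + N)⁴ = I + 4·N + 6·N² = [[1, 12, 88], [0, 1, 16], [0, 0, 1]].

[[1, 12, 88], [0, 1, 16], [0, 0, 1]]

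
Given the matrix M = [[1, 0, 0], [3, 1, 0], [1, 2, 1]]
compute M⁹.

[[1, 0, 0], [27, 1, 0], [225, 18, 1]]

M = I + N where N = [[0, 0, 0], [3, 0, 0], [1, 2, 0]] is strictly lower-triangular, so N³ = 0.
(I + N)⁹ = I + 9·N + 36·N² = [[1, 0, 0], [27, 1, 0], [225, 18, 1]].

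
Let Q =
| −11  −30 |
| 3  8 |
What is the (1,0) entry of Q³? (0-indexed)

tr Q = −3 and det Q = 2, so the characteristic polynomial is λ² − (−3)λ + (2) with roots −1 and −2.
Eigenvectors give P = [[−3, 10], [1, −3]] with P⁻¹ = [[3, 10], [1, 3]], and Q = P·diag(−1, −2)·P⁻¹.
Then Q³ = P·diag(−1, −8)·P⁻¹ = [[3, −80], [−1, 24]] · [[3, 10], [1, 3]] = [[−71, −210], [21, 62]].

21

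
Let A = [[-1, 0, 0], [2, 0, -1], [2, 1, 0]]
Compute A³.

[[-1, 0, 0], [2, 0, 1], [-2, -1, 0]]

A² = [[1, 0, 0], [-4, -1, 0], [0, 0, -1]]
A³ = [[-1, 0, 0], [2, 0, 1], [-2, -1, 0]]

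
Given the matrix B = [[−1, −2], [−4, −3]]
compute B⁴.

[[209, 208], [416, 417]]

B² = [[9, 8], [16, 17]]
B³ = [[−41, −42], [−84, −83]]
B⁴ = [[209, 208], [416, 417]]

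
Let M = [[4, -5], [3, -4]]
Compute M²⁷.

M² = I (check: tr M = 0 and det M = -1), so M²⁷ = M since 27 is odd.

[[4, -5], [3, -4]]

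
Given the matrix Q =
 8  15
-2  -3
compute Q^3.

[[122, 285], [-38, -87]]

tr Q = 5 and det Q = 6, so the characteristic polynomial is λ² − (5)λ + (6) with roots 2 and 3.
Eigenvectors give P = [[-5, -3], [2, 1]] with P⁻¹ = [[1, 3], [-2, -5]], and Q = P·diag(2, 3)·P⁻¹.
Then Q^3 = P·diag(8, 27)·P⁻¹ = [[-40, -81], [16, 27]] · [[1, 3], [-2, -5]] = [[122, 285], [-38, -87]].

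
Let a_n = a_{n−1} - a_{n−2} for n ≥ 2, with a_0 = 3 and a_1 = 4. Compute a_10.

With companion matrix T = [[1, -1], [1, 0]], [a_n, a_{n−1}]ᵀ = T·[a_{n−1}, a_{n−2}]ᵀ, so [a_10, a_9]ᵀ = T^9·[a_1, a_0]ᵀ.
T^9 = [[-1, 0], [0, -1]], giving [a_10, a_9]ᵀ = [[-4], [-3]].

-4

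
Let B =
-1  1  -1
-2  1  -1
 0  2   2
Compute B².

[[-1, -2, -2], [0, -3, -1], [-4, 6, 2]]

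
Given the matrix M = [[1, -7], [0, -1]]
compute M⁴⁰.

M² = I (check: tr M = 0 and det M = -1), so M⁴⁰ = I since 40 is even.

[[1, 0], [0, 1]]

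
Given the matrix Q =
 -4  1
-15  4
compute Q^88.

[[1, 0], [0, 1]]

Q² = I (check: tr Q = 0 and det Q = -1), so Q^88 = I since 88 is even.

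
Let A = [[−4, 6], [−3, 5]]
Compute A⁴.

tr A = 1 and det A = −2, so the characteristic polynomial is λ² − (1)λ + (−2) with roots 2 and −1.
Eigenvectors give P = [[−1, −2], [−1, −1]] with P⁻¹ = [[1, −2], [−1, 1]], and A = P·diag(2, −1)·P⁻¹.
Then A⁴ = P·diag(16, 1)·P⁻¹ = [[−16, −2], [−16, −1]] · [[1, −2], [−1, 1]] = [[−14, 30], [−15, 31]].

[[−14, 30], [−15, 31]]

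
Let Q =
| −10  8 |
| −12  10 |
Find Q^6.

[[64, 0], [0, 64]]

tr Q = 0 and det Q = −4, so the characteristic polynomial is λ² − (0)λ + (−4) with roots −2 and 2.
Eigenvectors give P = [[1, −2], [1, −3]] with P⁻¹ = [[3, −2], [1, −1]], and Q = P·diag(−2, 2)·P⁻¹.
Then Q^6 = P·diag(64, 64)·P⁻¹ = [[64, −128], [64, −192]] · [[3, −2], [1, −1]] = [[64, 0], [0, 64]].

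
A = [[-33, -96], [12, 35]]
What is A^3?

[[-225, -672], [84, 251]]

tr A = 2 and det A = -3, so the characteristic polynomial is λ² − (2)λ + (-3) with roots -1 and 3.
Eigenvectors give P = [[3, -8], [-1, 3]] with P⁻¹ = [[3, 8], [1, 3]], and A = P·diag(-1, 3)·P⁻¹.
Then A^3 = P·diag(-1, 27)·P⁻¹ = [[-3, -216], [1, 81]] · [[3, 8], [1, 3]] = [[-225, -672], [84, 251]].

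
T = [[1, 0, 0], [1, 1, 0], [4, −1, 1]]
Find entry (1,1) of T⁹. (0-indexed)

1

T = I + N where N = [[0, 0, 0], [1, 0, 0], [4, −1, 0]] is strictly lower-triangular, so N³ = 0.
(I + N)⁹ = I + 9·N + 36·N² = [[1, 0, 0], [9, 1, 0], [0, −9, 1]].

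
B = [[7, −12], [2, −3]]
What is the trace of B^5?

244

tr B = 4 and det B = 3, so the characteristic polynomial is λ² − (4)λ + (3) with roots 1 and 3.
Eigenvectors give P = [[−2, 3], [−1, 1]] with P⁻¹ = [[1, −3], [1, −2]], and B = P·diag(1, 3)·P⁻¹.
Then B^5 = P·diag(1, 243)·P⁻¹ = [[−2, 729], [−1, 243]] · [[1, −3], [1, −2]] = [[727, −1452], [242, −483]].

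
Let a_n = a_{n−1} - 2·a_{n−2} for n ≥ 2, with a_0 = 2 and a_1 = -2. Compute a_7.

-34

With companion matrix Q = [[1, -2], [1, 0]], [a_n, a_{n−1}]ᵀ = Q·[a_{n−1}, a_{n−2}]ᵀ, so [a_7, a_6]ᵀ = Q^6·[a_1, a_0]ᵀ.
Q^6 = [[7, -10], [5, 2]], giving [a_7, a_6]ᵀ = [[-34], [-6]].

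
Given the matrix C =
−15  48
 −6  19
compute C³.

tr C = 4 and det C = 3, so the characteristic polynomial is λ² − (4)λ + (3) with roots 1 and 3.
Eigenvectors give P = [[3, −8], [1, −3]] with P⁻¹ = [[3, −8], [1, −3]], and C = P·diag(1, 3)·P⁻¹.
Then C³ = P·diag(1, 27)·P⁻¹ = [[3, −216], [1, −81]] · [[3, −8], [1, −3]] = [[−207, 624], [−78, 235]].

[[−207, 624], [−78, 235]]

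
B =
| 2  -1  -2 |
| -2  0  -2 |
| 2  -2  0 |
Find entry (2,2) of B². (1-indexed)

6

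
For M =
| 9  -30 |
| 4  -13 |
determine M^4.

tr M = -4 and det M = 3, so the characteristic polynomial is λ² − (-4)λ + (3) with roots -3 and -1.
Eigenvectors give P = [[-5, 3], [-2, 1]] with P⁻¹ = [[1, -3], [2, -5]], and M = P·diag(-3, -1)·P⁻¹.
Then M^4 = P·diag(81, 1)·P⁻¹ = [[-405, 3], [-162, 1]] · [[1, -3], [2, -5]] = [[-399, 1200], [-160, 481]].

[[-399, 1200], [-160, 481]]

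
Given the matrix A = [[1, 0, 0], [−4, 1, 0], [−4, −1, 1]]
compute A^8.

A = I + N where N = [[0, 0, 0], [−4, 0, 0], [−4, −1, 0]] is strictly lower-triangular, so N^3 = 0.
(I + N)^8 = I + 8·N + 28·N^2 = [[1, 0, 0], [−32, 1, 0], [80, −8, 1]].

[[1, 0, 0], [−32, 1, 0], [80, −8, 1]]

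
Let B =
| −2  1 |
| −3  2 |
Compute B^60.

[[1, 0], [0, 1]]

B² = I (check: tr B = 0 and det B = −1), so B^60 = I since 60 is even.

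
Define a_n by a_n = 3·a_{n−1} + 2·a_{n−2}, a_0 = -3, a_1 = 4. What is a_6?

With companion matrix A = [[3, 2], [1, 0]], [a_n, a_{n−1}]ᵀ = A·[a_{n−1}, a_{n−2}]ᵀ, so [a_6, a_5]ᵀ = A⁵·[a_1, a_0]ᵀ.
A⁵ = [[495, 278], [139, 78]], giving [a_6, a_5]ᵀ = [[1146], [322]].

1146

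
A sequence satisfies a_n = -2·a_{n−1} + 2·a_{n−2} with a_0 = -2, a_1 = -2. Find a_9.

-1312

With companion matrix A = [[-2, 2], [1, 0]], [a_n, a_{n−1}]ᵀ = A·[a_{n−1}, a_{n−2}]ᵀ, so [a_9, a_8]ᵀ = A⁸·[a_1, a_0]ᵀ.
A⁸ = [[2448, -1792], [-896, 656]], giving [a_9, a_8]ᵀ = [[-1312], [480]].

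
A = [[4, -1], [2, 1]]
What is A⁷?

tr A = 5 and det A = 6, so the characteristic polynomial is λ² − (5)λ + (6) with roots 3 and 2.
Eigenvectors give P = [[-1, 1], [-1, 2]] with P⁻¹ = [[-2, 1], [-1, 1]], and A = P·diag(3, 2)·P⁻¹.
Then A⁷ = P·diag(2187, 128)·P⁻¹ = [[-2187, 128], [-2187, 256]] · [[-2, 1], [-1, 1]] = [[4246, -2059], [4118, -1931]].

[[4246, -2059], [4118, -1931]]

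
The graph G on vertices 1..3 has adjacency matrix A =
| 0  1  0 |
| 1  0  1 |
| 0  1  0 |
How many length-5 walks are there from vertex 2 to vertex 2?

The number of length-5 walks from vertex 2 to vertex 2 is entry (2,2) of A⁵, where A is the adjacency matrix.
A² = [[1, 0, 1], [0, 2, 0], [1, 0, 1]]
A³ = [[0, 2, 0], [2, 0, 2], [0, 2, 0]]
A⁴ = [[2, 0, 2], [0, 4, 0], [2, 0, 2]]
A⁵ = [[0, 4, 0], [4, 0, 4], [0, 4, 0]]

0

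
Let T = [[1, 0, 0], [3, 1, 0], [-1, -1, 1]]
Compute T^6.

T = I + N where N = [[0, 0, 0], [3, 0, 0], [-1, -1, 0]] is strictly lower-triangular, so N^3 = 0.
(I + N)^6 = I + 6·N + 15·N^2 = [[1, 0, 0], [18, 1, 0], [-51, -6, 1]].

[[1, 0, 0], [18, 1, 0], [-51, -6, 1]]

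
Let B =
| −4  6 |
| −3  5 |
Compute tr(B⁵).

tr B = 1 and det B = −2, so the characteristic polynomial is λ² − (1)λ + (−2) with roots 2 and −1.
Eigenvectors give P = [[1, −2], [1, −1]] with P⁻¹ = [[−1, 2], [−1, 1]], and B = P·diag(2, −1)·P⁻¹.
Then B⁵ = P·diag(32, −1)·P⁻¹ = [[32, 2], [32, 1]] · [[−1, 2], [−1, 1]] = [[−34, 66], [−33, 65]].

31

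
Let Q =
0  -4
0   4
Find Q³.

[[0, -64], [0, 64]]

Q² = [[0, -16], [0, 16]]
Q³ = [[0, -64], [0, 64]]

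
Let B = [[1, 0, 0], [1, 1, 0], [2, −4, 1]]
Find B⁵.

B = I + N where N = [[0, 0, 0], [1, 0, 0], [2, −4, 0]] is strictly lower-triangular, so N³ = 0.
(I + N)⁵ = I + 5·N + 10·N² = [[1, 0, 0], [5, 1, 0], [−30, −20, 1]].

[[1, 0, 0], [5, 1, 0], [−30, −20, 1]]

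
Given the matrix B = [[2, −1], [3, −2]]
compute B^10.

B² = I (check: tr B = 0 and det B = −1), so B^10 = I since 10 is even.

[[1, 0], [0, 1]]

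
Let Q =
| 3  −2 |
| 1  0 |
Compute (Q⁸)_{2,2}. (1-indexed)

tr Q = 3 and det Q = 2, so the characteristic polynomial is λ² − (3)λ + (2) with roots 2 and 1.
Eigenvectors give P = [[2, 1], [1, 1]] with P⁻¹ = [[1, −1], [−1, 2]], and Q = P·diag(2, 1)·P⁻¹.
Then Q⁸ = P·diag(256, 1)·P⁻¹ = [[512, 1], [256, 1]] · [[1, −1], [−1, 2]] = [[511, −510], [255, −254]].

−254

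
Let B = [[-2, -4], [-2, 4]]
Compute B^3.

[[-8, -80], [-40, 112]]

B^2 = [[12, -8], [-4, 24]]
B^3 = [[-8, -80], [-40, 112]]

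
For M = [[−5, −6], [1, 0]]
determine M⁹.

[[−58025, −115026], [19171, 37830]]

tr M = −5 and det M = 6, so the characteristic polynomial is λ² − (−5)λ + (6) with roots −2 and −3.
Eigenvectors give P = [[−2, 3], [1, −1]] with P⁻¹ = [[1, 3], [1, 2]], and M = P·diag(−2, −3)·P⁻¹.
Then M⁹ = P·diag(−512, −19683)·P⁻¹ = [[1024, −59049], [−512, 19683]] · [[1, 3], [1, 2]] = [[−58025, −115026], [19171, 37830]].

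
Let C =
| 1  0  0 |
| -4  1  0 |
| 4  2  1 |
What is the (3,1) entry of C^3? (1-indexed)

C = I + N where N = [[0, 0, 0], [-4, 0, 0], [4, 2, 0]] is strictly lower-triangular, so N^3 = 0.
(I + N)^3 = I + 3·N + 3·N^2 = [[1, 0, 0], [-12, 1, 0], [-12, 6, 1]].

-12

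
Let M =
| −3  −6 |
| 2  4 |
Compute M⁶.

[[−3, −6], [2, 4]]

M² = M (a projection; rank 1, trace 1), so M⁶ = M.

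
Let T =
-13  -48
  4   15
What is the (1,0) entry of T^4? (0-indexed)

tr T = 2 and det T = -3, so the characteristic polynomial is λ² − (2)λ + (-3) with roots 3 and -1.
Eigenvectors give P = [[-3, 4], [1, -1]] with P⁻¹ = [[1, 4], [1, 3]], and T = P·diag(3, -1)·P⁻¹.
Then T^4 = P·diag(81, 1)·P⁻¹ = [[-243, 4], [81, -1]] · [[1, 4], [1, 3]] = [[-239, -960], [80, 321]].

80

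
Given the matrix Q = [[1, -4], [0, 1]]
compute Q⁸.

Q = I + N where N = [[0, -4], [0, 0]] is strictly upper-triangular, so N² = 0.
(I + N)⁸ = I + 8·N = [[1, -32], [0, 1]].

[[1, -32], [0, 1]]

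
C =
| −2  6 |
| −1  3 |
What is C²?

[[−2, 6], [−1, 3]]

C² = C (a projection; rank 1, trace 1), so C² = C.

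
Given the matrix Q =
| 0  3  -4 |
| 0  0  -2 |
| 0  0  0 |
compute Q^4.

Q is strictly triangular, hence nilpotent: Q^3 = 0, so Q^4 = 0.

[[0, 0, 0], [0, 0, 0], [0, 0, 0]]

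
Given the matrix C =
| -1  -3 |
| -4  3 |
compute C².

[[13, -6], [-8, 21]]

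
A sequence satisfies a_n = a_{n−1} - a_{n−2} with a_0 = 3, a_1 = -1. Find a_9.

With companion matrix M = [[1, -1], [1, 0]], [a_n, a_{n−1}]ᵀ = M·[a_{n−1}, a_{n−2}]ᵀ, so [a_9, a_8]ᵀ = M^8·[a_1, a_0]ᵀ.
M^8 = [[0, -1], [1, -1]], giving [a_9, a_8]ᵀ = [[-3], [-4]].

-3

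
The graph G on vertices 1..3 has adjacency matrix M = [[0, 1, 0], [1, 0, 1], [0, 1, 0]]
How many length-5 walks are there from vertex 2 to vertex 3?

4

The number of length-5 walks from vertex 2 to vertex 3 is entry (2,3) of M⁵, where M is the adjacency matrix.
M² = [[1, 0, 1], [0, 2, 0], [1, 0, 1]]
M³ = [[0, 2, 0], [2, 0, 2], [0, 2, 0]]
M⁴ = [[2, 0, 2], [0, 4, 0], [2, 0, 2]]
M⁵ = [[0, 4, 0], [4, 0, 4], [0, 4, 0]]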